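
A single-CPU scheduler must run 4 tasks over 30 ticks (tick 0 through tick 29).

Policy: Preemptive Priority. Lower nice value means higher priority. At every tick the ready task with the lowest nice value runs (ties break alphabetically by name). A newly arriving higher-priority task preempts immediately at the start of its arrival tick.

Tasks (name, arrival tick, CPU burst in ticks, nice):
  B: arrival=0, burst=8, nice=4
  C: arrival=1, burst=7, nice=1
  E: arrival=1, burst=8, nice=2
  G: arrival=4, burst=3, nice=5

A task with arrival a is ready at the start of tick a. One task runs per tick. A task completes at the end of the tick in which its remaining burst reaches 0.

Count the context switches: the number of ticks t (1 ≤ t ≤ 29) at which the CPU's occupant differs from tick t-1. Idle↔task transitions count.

t=0: ready={B} → run B
t=1: ready={B,C,E} → run C
t=2: ready={B,C,E} → run C
t=3: ready={B,C,E} → run C
t=4: ready={B,C,E,G} → run C
t=5: ready={B,C,E,G} → run C
t=6: ready={B,C,E,G} → run C
t=7: ready={B,C,E,G} → run C
t=8: ready={B,E,G} → run E
t=9: ready={B,E,G} → run E
t=10: ready={B,E,G} → run E
t=11: ready={B,E,G} → run E
t=12: ready={B,E,G} → run E
t=13: ready={B,E,G} → run E
t=14: ready={B,E,G} → run E
t=15: ready={B,E,G} → run E
t=16: ready={B,G} → run B
t=17: ready={B,G} → run B
t=18: ready={B,G} → run B
t=19: ready={B,G} → run B
t=20: ready={B,G} → run B
t=21: ready={B,G} → run B
t=22: ready={B,G} → run B
t=23: ready={G} → run G
t=24: ready={G} → run G
t=25: ready={G} → run G
t=26: (idle)
t=27: (idle)
t=28: (idle)
t=29: (idle)

context switches = 5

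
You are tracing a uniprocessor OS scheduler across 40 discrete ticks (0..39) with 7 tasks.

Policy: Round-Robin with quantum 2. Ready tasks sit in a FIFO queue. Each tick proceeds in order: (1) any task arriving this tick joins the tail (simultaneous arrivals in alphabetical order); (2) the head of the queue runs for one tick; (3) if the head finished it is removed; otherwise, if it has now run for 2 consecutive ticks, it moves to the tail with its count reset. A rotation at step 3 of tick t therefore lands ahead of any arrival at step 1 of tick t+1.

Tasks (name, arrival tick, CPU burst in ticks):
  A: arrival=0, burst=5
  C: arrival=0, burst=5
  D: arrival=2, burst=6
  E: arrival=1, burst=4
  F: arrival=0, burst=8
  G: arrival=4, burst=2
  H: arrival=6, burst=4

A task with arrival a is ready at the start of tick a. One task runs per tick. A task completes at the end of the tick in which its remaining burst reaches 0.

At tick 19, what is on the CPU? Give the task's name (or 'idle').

running at tick 19 = H

t=0: queue=[A,C,F] q_used=0 → run A
t=1: queue=[A,C,F,E] q_used=1 → run A
t=2: queue=[C,F,E,A,D] q_used=0 → run C
t=3: queue=[C,F,E,A,D] q_used=1 → run C
t=4: queue=[F,E,A,D,C,G] q_used=0 → run F
t=5: queue=[F,E,A,D,C,G] q_used=1 → run F
t=6: queue=[E,A,D,C,G,F,H] q_used=0 → run E
t=7: queue=[E,A,D,C,G,F,H] q_used=1 → run E
t=8: queue=[A,D,C,G,F,H,E] q_used=0 → run A
t=9: queue=[A,D,C,G,F,H,E] q_used=1 → run A
t=10: queue=[D,C,G,F,H,E,A] q_used=0 → run D
t=11: queue=[D,C,G,F,H,E,A] q_used=1 → run D
t=12: queue=[C,G,F,H,E,A,D] q_used=0 → run C
t=13: queue=[C,G,F,H,E,A,D] q_used=1 → run C
t=14: queue=[G,F,H,E,A,D,C] q_used=0 → run G
t=15: queue=[G,F,H,E,A,D,C] q_used=1 → run G
t=16: queue=[F,H,E,A,D,C] q_used=0 → run F
t=17: queue=[F,H,E,A,D,C] q_used=1 → run F
t=18: queue=[H,E,A,D,C,F] q_used=0 → run H
t=19: queue=[H,E,A,D,C,F] q_used=1 → run H
t=20: queue=[E,A,D,C,F,H] q_used=0 → run E
t=21: queue=[E,A,D,C,F,H] q_used=1 → run E
t=22: queue=[A,D,C,F,H] q_used=0 → run A
t=23: queue=[D,C,F,H] q_used=0 → run D
t=24: queue=[D,C,F,H] q_used=1 → run D
t=25: queue=[C,F,H,D] q_used=0 → run C
t=26: queue=[F,H,D] q_used=0 → run F
t=27: queue=[F,H,D] q_used=1 → run F
t=28: queue=[H,D,F] q_used=0 → run H
t=29: queue=[H,D,F] q_used=1 → run H
t=30: queue=[D,F] q_used=0 → run D
t=31: queue=[D,F] q_used=1 → run D
t=32: queue=[F] q_used=0 → run F
t=33: queue=[F] q_used=1 → run F
t=34: (idle)
t=35: (idle)
t=36: (idle)
t=37: (idle)
t=38: (idle)
t=39: (idle)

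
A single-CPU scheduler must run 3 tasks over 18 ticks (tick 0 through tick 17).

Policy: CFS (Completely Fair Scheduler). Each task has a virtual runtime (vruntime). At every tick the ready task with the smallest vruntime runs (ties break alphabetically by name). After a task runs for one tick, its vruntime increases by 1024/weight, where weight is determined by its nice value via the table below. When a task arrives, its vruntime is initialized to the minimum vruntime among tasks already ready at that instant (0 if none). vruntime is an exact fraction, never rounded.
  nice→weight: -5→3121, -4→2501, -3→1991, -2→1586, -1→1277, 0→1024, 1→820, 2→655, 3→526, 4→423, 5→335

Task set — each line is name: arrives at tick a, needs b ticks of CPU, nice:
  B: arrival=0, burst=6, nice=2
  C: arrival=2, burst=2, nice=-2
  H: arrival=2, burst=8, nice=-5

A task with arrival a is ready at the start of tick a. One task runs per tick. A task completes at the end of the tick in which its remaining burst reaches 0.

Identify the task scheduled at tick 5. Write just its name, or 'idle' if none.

running at tick 5 = H

t=0: vr[B=0] → run B
t=1: vr[B=1024/655] → run B
t=2: vr[B=2048/655 C=2048/655 H=2048/655] → run B
t=3: vr[B=3072/655 C=2048/655 H=2048/655] → run C
t=4: vr[B=3072/655 C=1959424/519415 H=2048/655] → run H
t=5: vr[B=3072/655 C=1959424/519415 H=7062528/2044255] → run H
t=6: vr[B=3072/655 C=1959424/519415 H=7733248/2044255] → run C
t=7: vr[B=3072/655 H=7733248/2044255] → run H
t=8: vr[B=3072/655 H=8403968/2044255] → run H
t=9: vr[B=3072/655 H=9074688/2044255] → run H
t=10: vr[B=3072/655 H=9745408/2044255] → run B
t=11: vr[B=4096/655 H=9745408/2044255] → run H
t=12: vr[B=4096/655 H=10416128/2044255] → run H
t=13: vr[B=4096/655 H=11086848/2044255] → run H
t=14: vr[B=4096/655] → run B
t=15: vr[B=1024/131] → run B
t=16: (idle)
t=17: (idle)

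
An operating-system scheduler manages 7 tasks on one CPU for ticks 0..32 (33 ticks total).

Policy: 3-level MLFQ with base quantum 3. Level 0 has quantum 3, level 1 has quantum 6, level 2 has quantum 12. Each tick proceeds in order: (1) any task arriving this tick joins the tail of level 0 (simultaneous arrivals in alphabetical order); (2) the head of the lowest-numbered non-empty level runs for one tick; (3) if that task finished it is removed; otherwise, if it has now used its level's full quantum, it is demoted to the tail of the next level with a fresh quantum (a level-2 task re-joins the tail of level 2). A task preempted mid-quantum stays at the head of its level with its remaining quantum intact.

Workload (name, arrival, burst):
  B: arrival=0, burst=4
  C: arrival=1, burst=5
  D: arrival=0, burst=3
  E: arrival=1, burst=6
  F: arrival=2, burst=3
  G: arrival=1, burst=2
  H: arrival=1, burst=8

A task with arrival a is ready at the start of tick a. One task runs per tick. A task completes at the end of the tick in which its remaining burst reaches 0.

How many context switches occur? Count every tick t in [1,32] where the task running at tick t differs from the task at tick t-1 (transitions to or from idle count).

t=0: L0/L1/L2 = BD/-/- → run B
t=1: L0/L1/L2 = BDCEGH/-/- → run B
t=2: L0/L1/L2 = BDCEGHF/-/- → run B
t=3: L0/L1/L2 = DCEGHF/B/- → run D
t=4: L0/L1/L2 = DCEGHF/B/- → run D
t=5: L0/L1/L2 = DCEGHF/B/- → run D
t=6: L0/L1/L2 = CEGHF/B/- → run C
t=7: L0/L1/L2 = CEGHF/B/- → run C
t=8: L0/L1/L2 = CEGHF/B/- → run C
t=9: L0/L1/L2 = EGHF/BC/- → run E
t=10: L0/L1/L2 = EGHF/BC/- → run E
t=11: L0/L1/L2 = EGHF/BC/- → run E
t=12: L0/L1/L2 = GHF/BCE/- → run G
t=13: L0/L1/L2 = GHF/BCE/- → run G
t=14: L0/L1/L2 = HF/BCE/- → run H
t=15: L0/L1/L2 = HF/BCE/- → run H
t=16: L0/L1/L2 = HF/BCE/- → run H
t=17: L0/L1/L2 = F/BCEH/- → run F
t=18: L0/L1/L2 = F/BCEH/- → run F
t=19: L0/L1/L2 = F/BCEH/- → run F
t=20: L0/L1/L2 = -/BCEH/- → run B
t=21: L0/L1/L2 = -/CEH/- → run C
t=22: L0/L1/L2 = -/CEH/- → run C
t=23: L0/L1/L2 = -/EH/- → run E
t=24: L0/L1/L2 = -/EH/- → run E
t=25: L0/L1/L2 = -/EH/- → run E
t=26: L0/L1/L2 = -/H/- → run H
t=27: L0/L1/L2 = -/H/- → run H
t=28: L0/L1/L2 = -/H/- → run H
t=29: L0/L1/L2 = -/H/- → run H
t=30: L0/L1/L2 = -/H/- → run H
t=31: (idle)
t=32: (idle)

context switches = 11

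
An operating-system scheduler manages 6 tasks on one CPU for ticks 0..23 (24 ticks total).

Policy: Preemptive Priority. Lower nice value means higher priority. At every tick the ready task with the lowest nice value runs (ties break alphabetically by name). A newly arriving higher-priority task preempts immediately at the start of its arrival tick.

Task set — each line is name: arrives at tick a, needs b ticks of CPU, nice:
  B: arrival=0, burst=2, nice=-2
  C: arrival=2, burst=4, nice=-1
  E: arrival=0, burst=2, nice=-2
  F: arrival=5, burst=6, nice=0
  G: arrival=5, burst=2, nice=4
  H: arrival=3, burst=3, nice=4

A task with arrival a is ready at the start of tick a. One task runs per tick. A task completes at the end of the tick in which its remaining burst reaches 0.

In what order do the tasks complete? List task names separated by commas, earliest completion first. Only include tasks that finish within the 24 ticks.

t=0: ready={B,E} → run B
t=1: ready={B,E} → run B
t=2: ready={C,E} → run E
t=3: ready={C,E,H} → run E
t=4: ready={C,H} → run C
t=5: ready={C,F,G,H} → run C
t=6: ready={C,F,G,H} → run C
t=7: ready={C,F,G,H} → run C
t=8: ready={F,G,H} → run F
t=9: ready={F,G,H} → run F
t=10: ready={F,G,H} → run F
t=11: ready={F,G,H} → run F
t=12: ready={F,G,H} → run F
t=13: ready={F,G,H} → run F
t=14: ready={G,H} → run G
t=15: ready={G,H} → run G
t=16: ready={H} → run H
t=17: ready={H} → run H
t=18: ready={H} → run H
t=19: (idle)
t=20: (idle)
t=21: (idle)
t=22: (idle)
t=23: (idle)

completion order = B, E, C, F, G, H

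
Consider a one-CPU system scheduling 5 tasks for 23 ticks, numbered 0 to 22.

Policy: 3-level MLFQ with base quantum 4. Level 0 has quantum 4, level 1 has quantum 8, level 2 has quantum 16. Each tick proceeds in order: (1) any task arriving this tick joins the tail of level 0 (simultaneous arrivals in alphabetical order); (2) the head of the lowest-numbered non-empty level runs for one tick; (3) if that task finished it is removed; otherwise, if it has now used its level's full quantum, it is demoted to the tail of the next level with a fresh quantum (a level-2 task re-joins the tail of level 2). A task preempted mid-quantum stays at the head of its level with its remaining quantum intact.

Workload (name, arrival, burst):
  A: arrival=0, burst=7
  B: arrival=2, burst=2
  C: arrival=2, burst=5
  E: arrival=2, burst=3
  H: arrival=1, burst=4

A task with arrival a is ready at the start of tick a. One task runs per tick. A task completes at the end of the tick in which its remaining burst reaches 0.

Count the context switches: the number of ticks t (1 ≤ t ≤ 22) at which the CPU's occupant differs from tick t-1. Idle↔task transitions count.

t=0: L0/L1/L2 = A/-/- → run A
t=1: L0/L1/L2 = AH/-/- → run A
t=2: L0/L1/L2 = AHBCE/-/- → run A
t=3: L0/L1/L2 = AHBCE/-/- → run A
t=4: L0/L1/L2 = HBCE/A/- → run H
t=5: L0/L1/L2 = HBCE/A/- → run H
t=6: L0/L1/L2 = HBCE/A/- → run H
t=7: L0/L1/L2 = HBCE/A/- → run H
t=8: L0/L1/L2 = BCE/A/- → run B
t=9: L0/L1/L2 = BCE/A/- → run B
t=10: L0/L1/L2 = CE/A/- → run C
t=11: L0/L1/L2 = CE/A/- → run C
t=12: L0/L1/L2 = CE/A/- → run C
t=13: L0/L1/L2 = CE/A/- → run C
t=14: L0/L1/L2 = E/AC/- → run E
t=15: L0/L1/L2 = E/AC/- → run E
t=16: L0/L1/L2 = E/AC/- → run E
t=17: L0/L1/L2 = -/AC/- → run A
t=18: L0/L1/L2 = -/AC/- → run A
t=19: L0/L1/L2 = -/AC/- → run A
t=20: L0/L1/L2 = -/C/- → run C
t=21: (idle)
t=22: (idle)

context switches = 7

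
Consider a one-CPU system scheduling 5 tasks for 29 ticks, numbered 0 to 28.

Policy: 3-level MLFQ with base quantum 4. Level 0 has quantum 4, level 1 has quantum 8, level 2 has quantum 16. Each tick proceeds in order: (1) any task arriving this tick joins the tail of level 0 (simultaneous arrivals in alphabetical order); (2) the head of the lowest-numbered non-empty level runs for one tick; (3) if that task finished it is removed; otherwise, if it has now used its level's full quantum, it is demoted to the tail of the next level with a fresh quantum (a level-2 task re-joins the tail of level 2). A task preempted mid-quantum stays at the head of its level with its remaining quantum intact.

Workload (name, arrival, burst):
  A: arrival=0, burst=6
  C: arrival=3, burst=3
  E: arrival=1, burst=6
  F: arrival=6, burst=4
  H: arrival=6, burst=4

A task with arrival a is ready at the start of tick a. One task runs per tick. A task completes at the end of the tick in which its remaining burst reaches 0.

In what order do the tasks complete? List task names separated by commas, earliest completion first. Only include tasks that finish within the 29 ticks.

completion order = C, F, H, A, E

t=0: L0/L1/L2 = A/-/- → run A
t=1: L0/L1/L2 = AE/-/- → run A
t=2: L0/L1/L2 = AE/-/- → run A
t=3: L0/L1/L2 = AEC/-/- → run A
t=4: L0/L1/L2 = EC/A/- → run E
t=5: L0/L1/L2 = EC/A/- → run E
t=6: L0/L1/L2 = ECFH/A/- → run E
t=7: L0/L1/L2 = ECFH/A/- → run E
t=8: L0/L1/L2 = CFH/AE/- → run C
t=9: L0/L1/L2 = CFH/AE/- → run C
t=10: L0/L1/L2 = CFH/AE/- → run C
t=11: L0/L1/L2 = FH/AE/- → run F
t=12: L0/L1/L2 = FH/AE/- → run F
t=13: L0/L1/L2 = FH/AE/- → run F
t=14: L0/L1/L2 = FH/AE/- → run F
t=15: L0/L1/L2 = H/AE/- → run H
t=16: L0/L1/L2 = H/AE/- → run H
t=17: L0/L1/L2 = H/AE/- → run H
t=18: L0/L1/L2 = H/AE/- → run H
t=19: L0/L1/L2 = -/AE/- → run A
t=20: L0/L1/L2 = -/AE/- → run A
t=21: L0/L1/L2 = -/E/- → run E
t=22: L0/L1/L2 = -/E/- → run E
t=23: (idle)
t=24: (idle)
t=25: (idle)
t=26: (idle)
t=27: (idle)
t=28: (idle)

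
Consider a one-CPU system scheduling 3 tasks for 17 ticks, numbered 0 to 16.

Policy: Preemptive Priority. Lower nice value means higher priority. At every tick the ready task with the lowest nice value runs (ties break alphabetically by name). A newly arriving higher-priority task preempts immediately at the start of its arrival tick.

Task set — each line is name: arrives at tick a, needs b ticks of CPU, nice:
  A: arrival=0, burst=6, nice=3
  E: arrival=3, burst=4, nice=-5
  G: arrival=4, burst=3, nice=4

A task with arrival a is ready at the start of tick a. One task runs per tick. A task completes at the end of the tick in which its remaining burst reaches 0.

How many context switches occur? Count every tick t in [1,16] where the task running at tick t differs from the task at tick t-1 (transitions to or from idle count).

context switches = 4

t=0: ready={A} → run A
t=1: ready={A} → run A
t=2: ready={A} → run A
t=3: ready={A,E} → run E
t=4: ready={A,E,G} → run E
t=5: ready={A,E,G} → run E
t=6: ready={A,E,G} → run E
t=7: ready={A,G} → run A
t=8: ready={A,G} → run A
t=9: ready={A,G} → run A
t=10: ready={G} → run G
t=11: ready={G} → run G
t=12: ready={G} → run G
t=13: (idle)
t=14: (idle)
t=15: (idle)
t=16: (idle)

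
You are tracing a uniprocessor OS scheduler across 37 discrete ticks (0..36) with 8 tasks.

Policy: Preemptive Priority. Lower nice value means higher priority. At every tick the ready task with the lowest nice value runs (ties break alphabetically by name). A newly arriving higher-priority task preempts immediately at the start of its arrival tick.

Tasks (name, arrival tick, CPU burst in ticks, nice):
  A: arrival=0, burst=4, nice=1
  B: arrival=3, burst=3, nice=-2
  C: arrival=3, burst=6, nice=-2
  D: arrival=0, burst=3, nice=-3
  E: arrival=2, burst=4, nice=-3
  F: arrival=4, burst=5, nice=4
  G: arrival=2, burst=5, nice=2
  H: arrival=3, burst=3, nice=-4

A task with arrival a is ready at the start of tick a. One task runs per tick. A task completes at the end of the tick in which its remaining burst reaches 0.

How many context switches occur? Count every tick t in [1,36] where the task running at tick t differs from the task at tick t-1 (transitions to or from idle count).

t=0: ready={A,D} → run D
t=1: ready={A,D} → run D
t=2: ready={A,D,E,G} → run D
t=3: ready={A,B,C,E,G,H} → run H
t=4: ready={A,B,C,E,F,G,H} → run H
t=5: ready={A,B,C,E,F,G,H} → run H
t=6: ready={A,B,C,E,F,G} → run E
t=7: ready={A,B,C,E,F,G} → run E
t=8: ready={A,B,C,E,F,G} → run E
t=9: ready={A,B,C,E,F,G} → run E
t=10: ready={A,B,C,F,G} → run B
t=11: ready={A,B,C,F,G} → run B
t=12: ready={A,B,C,F,G} → run B
t=13: ready={A,C,F,G} → run C
t=14: ready={A,C,F,G} → run C
t=15: ready={A,C,F,G} → run C
t=16: ready={A,C,F,G} → run C
t=17: ready={A,C,F,G} → run C
t=18: ready={A,C,F,G} → run C
t=19: ready={A,F,G} → run A
t=20: ready={A,F,G} → run A
t=21: ready={A,F,G} → run A
t=22: ready={A,F,G} → run A
t=23: ready={F,G} → run G
t=24: ready={F,G} → run G
t=25: ready={F,G} → run G
t=26: ready={F,G} → run G
t=27: ready={F,G} → run G
t=28: ready={F} → run F
t=29: ready={F} → run F
t=30: ready={F} → run F
t=31: ready={F} → run F
t=32: ready={F} → run F
t=33: (idle)
t=34: (idle)
t=35: (idle)
t=36: (idle)

context switches = 8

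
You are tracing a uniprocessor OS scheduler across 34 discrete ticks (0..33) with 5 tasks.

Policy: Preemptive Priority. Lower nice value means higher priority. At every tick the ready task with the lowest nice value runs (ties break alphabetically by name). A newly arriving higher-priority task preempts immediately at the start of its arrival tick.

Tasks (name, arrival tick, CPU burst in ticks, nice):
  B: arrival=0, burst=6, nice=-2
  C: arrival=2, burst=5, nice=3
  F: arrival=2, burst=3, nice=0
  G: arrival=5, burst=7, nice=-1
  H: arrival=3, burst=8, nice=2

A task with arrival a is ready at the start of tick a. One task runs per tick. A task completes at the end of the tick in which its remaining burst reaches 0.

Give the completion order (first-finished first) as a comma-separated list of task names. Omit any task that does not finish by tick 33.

t=0: ready={B} → run B
t=1: ready={B} → run B
t=2: ready={B,C,F} → run B
t=3: ready={B,C,F,H} → run B
t=4: ready={B,C,F,H} → run B
t=5: ready={B,C,F,G,H} → run B
t=6: ready={C,F,G,H} → run G
t=7: ready={C,F,G,H} → run G
t=8: ready={C,F,G,H} → run G
t=9: ready={C,F,G,H} → run G
t=10: ready={C,F,G,H} → run G
t=11: ready={C,F,G,H} → run G
t=12: ready={C,F,G,H} → run G
t=13: ready={C,F,H} → run F
t=14: ready={C,F,H} → run F
t=15: ready={C,F,H} → run F
t=16: ready={C,H} → run H
t=17: ready={C,H} → run H
t=18: ready={C,H} → run H
t=19: ready={C,H} → run H
t=20: ready={C,H} → run H
t=21: ready={C,H} → run H
t=22: ready={C,H} → run H
t=23: ready={C,H} → run H
t=24: ready={C} → run C
t=25: ready={C} → run C
t=26: ready={C} → run C
t=27: ready={C} → run C
t=28: ready={C} → run C
t=29: (idle)
t=30: (idle)
t=31: (idle)
t=32: (idle)
t=33: (idle)

completion order = B, G, F, H, C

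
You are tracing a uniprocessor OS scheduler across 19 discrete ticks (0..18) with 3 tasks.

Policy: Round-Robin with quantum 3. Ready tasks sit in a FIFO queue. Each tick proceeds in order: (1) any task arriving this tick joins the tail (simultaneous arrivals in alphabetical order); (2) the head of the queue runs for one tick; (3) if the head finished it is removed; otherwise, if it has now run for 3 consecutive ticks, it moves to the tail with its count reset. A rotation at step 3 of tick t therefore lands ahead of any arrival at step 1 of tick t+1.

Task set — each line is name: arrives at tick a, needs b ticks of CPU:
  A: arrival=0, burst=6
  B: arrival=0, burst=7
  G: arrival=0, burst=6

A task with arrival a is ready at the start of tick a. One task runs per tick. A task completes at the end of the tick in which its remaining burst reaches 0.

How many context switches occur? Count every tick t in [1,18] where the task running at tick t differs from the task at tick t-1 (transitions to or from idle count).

context switches = 6

t=0: queue=[A,B,G] q_used=0 → run A
t=1: queue=[A,B,G] q_used=1 → run A
t=2: queue=[A,B,G] q_used=2 → run A
t=3: queue=[B,G,A] q_used=0 → run B
t=4: queue=[B,G,A] q_used=1 → run B
t=5: queue=[B,G,A] q_used=2 → run B
t=6: queue=[G,A,B] q_used=0 → run G
t=7: queue=[G,A,B] q_used=1 → run G
t=8: queue=[G,A,B] q_used=2 → run G
t=9: queue=[A,B,G] q_used=0 → run A
t=10: queue=[A,B,G] q_used=1 → run A
t=11: queue=[A,B,G] q_used=2 → run A
t=12: queue=[B,G] q_used=0 → run B
t=13: queue=[B,G] q_used=1 → run B
t=14: queue=[B,G] q_used=2 → run B
t=15: queue=[G,B] q_used=0 → run G
t=16: queue=[G,B] q_used=1 → run G
t=17: queue=[G,B] q_used=2 → run G
t=18: queue=[B] q_used=0 → run B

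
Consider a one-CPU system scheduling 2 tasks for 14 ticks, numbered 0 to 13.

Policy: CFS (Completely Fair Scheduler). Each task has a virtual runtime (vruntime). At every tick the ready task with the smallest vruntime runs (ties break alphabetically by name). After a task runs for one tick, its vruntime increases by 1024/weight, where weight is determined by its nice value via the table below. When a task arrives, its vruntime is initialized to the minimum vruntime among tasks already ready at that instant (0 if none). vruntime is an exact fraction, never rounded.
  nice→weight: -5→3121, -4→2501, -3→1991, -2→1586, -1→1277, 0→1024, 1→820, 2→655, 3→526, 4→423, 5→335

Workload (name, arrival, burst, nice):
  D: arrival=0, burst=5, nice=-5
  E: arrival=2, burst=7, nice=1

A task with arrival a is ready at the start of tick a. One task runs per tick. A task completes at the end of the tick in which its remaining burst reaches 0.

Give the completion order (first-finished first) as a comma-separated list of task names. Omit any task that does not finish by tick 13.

t=0: vr[D=0] → run D
t=1: vr[D=1024/3121] → run D
t=2: vr[D=2048/3121 E=2048/3121] → run D
t=3: vr[D=3072/3121 E=2048/3121] → run E
t=4: vr[D=3072/3121 E=1218816/639805] → run D
t=5: vr[D=4096/3121 E=1218816/639805] → run D
t=6: vr[E=1218816/639805] → run E
t=7: vr[E=2017792/639805] → run E
t=8: vr[E=2816768/639805] → run E
t=9: vr[E=3615744/639805] → run E
t=10: vr[E=882944/127961] → run E
t=11: vr[E=5213696/639805] → run E
t=12: (idle)
t=13: (idle)

completion order = D, E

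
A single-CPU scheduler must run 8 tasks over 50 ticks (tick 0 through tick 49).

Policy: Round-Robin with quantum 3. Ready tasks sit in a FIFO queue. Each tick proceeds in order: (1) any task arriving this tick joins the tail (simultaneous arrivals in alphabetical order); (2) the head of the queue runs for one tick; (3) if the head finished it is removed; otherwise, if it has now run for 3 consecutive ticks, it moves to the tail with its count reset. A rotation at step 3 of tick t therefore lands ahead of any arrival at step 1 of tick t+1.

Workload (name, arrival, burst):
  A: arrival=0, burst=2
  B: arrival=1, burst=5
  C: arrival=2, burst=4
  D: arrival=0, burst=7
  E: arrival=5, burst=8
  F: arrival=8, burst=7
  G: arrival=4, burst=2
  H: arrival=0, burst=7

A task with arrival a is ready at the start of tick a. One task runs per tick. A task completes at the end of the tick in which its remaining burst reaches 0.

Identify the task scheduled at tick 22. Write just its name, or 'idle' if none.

t=0: queue=[A,D,H] q_used=0 → run A
t=1: queue=[A,D,H,B] q_used=1 → run A
t=2: queue=[D,H,B,C] q_used=0 → run D
t=3: queue=[D,H,B,C] q_used=1 → run D
t=4: queue=[D,H,B,C,G] q_used=2 → run D
t=5: queue=[H,B,C,G,D,E] q_used=0 → run H
t=6: queue=[H,B,C,G,D,E] q_used=1 → run H
t=7: queue=[H,B,C,G,D,E] q_used=2 → run H
t=8: queue=[B,C,G,D,E,H,F] q_used=0 → run B
t=9: queue=[B,C,G,D,E,H,F] q_used=1 → run B
t=10: queue=[B,C,G,D,E,H,F] q_used=2 → run B
t=11: queue=[C,G,D,E,H,F,B] q_used=0 → run C
t=12: queue=[C,G,D,E,H,F,B] q_used=1 → run C
t=13: queue=[C,G,D,E,H,F,B] q_used=2 → run C
t=14: queue=[G,D,E,H,F,B,C] q_used=0 → run G
t=15: queue=[G,D,E,H,F,B,C] q_used=1 → run G
t=16: queue=[D,E,H,F,B,C] q_used=0 → run D
t=17: queue=[D,E,H,F,B,C] q_used=1 → run D
t=18: queue=[D,E,H,F,B,C] q_used=2 → run D
t=19: queue=[E,H,F,B,C,D] q_used=0 → run E
t=20: queue=[E,H,F,B,C,D] q_used=1 → run E
t=21: queue=[E,H,F,B,C,D] q_used=2 → run E
t=22: queue=[H,F,B,C,D,E] q_used=0 → run H
t=23: queue=[H,F,B,C,D,E] q_used=1 → run H
t=24: queue=[H,F,B,C,D,E] q_used=2 → run H
t=25: queue=[F,B,C,D,E,H] q_used=0 → run F
t=26: queue=[F,B,C,D,E,H] q_used=1 → run F
t=27: queue=[F,B,C,D,E,H] q_used=2 → run F
t=28: queue=[B,C,D,E,H,F] q_used=0 → run B
t=29: queue=[B,C,D,E,H,F] q_used=1 → run B
t=30: queue=[C,D,E,H,F] q_used=0 → run C
t=31: queue=[D,E,H,F] q_used=0 → run D
t=32: queue=[E,H,F] q_used=0 → run E
t=33: queue=[E,H,F] q_used=1 → run E
t=34: queue=[E,H,F] q_used=2 → run E
t=35: queue=[H,F,E] q_used=0 → run H
t=36: queue=[F,E] q_used=0 → run F
t=37: queue=[F,E] q_used=1 → run F
t=38: queue=[F,E] q_used=2 → run F
t=39: queue=[E,F] q_used=0 → run E
t=40: queue=[E,F] q_used=1 → run E
t=41: queue=[F] q_used=0 → run F
t=42: (idle)
t=43: (idle)
t=44: (idle)
t=45: (idle)
t=46: (idle)
t=47: (idle)
t=48: (idle)
t=49: (idle)

running at tick 22 = H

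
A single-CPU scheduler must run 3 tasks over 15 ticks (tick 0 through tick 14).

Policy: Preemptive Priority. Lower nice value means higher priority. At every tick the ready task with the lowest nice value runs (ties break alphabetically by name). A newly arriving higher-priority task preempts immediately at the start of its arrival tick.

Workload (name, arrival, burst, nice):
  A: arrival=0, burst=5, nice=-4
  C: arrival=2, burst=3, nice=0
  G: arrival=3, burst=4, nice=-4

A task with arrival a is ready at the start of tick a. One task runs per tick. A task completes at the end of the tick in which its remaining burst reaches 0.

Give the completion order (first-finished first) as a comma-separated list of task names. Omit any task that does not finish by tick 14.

completion order = A, G, C

t=0: ready={A} → run A
t=1: ready={A} → run A
t=2: ready={A,C} → run A
t=3: ready={A,C,G} → run A
t=4: ready={A,C,G} → run A
t=5: ready={C,G} → run G
t=6: ready={C,G} → run G
t=7: ready={C,G} → run G
t=8: ready={C,G} → run G
t=9: ready={C} → run C
t=10: ready={C} → run C
t=11: ready={C} → run C
t=12: (idle)
t=13: (idle)
t=14: (idle)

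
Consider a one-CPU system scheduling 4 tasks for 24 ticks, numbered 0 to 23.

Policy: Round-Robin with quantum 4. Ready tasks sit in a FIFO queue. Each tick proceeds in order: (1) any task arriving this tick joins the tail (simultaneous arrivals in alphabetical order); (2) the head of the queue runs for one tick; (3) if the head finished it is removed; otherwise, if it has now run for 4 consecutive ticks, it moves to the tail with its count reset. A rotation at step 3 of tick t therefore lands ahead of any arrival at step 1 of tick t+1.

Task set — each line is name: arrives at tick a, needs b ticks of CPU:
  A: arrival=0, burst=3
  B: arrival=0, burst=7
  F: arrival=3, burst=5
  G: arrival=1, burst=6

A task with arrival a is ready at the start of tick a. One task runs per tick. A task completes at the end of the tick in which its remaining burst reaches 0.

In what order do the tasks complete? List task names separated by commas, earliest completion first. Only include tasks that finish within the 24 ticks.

completion order = A, B, G, F

t=0: queue=[A,B] q_used=0 → run A
t=1: queue=[A,B,G] q_used=1 → run A
t=2: queue=[A,B,G] q_used=2 → run A
t=3: queue=[B,G,F] q_used=0 → run B
t=4: queue=[B,G,F] q_used=1 → run B
t=5: queue=[B,G,F] q_used=2 → run B
t=6: queue=[B,G,F] q_used=3 → run B
t=7: queue=[G,F,B] q_used=0 → run G
t=8: queue=[G,F,B] q_used=1 → run G
t=9: queue=[G,F,B] q_used=2 → run G
t=10: queue=[G,F,B] q_used=3 → run G
t=11: queue=[F,B,G] q_used=0 → run F
t=12: queue=[F,B,G] q_used=1 → run F
t=13: queue=[F,B,G] q_used=2 → run F
t=14: queue=[F,B,G] q_used=3 → run F
t=15: queue=[B,G,F] q_used=0 → run B
t=16: queue=[B,G,F] q_used=1 → run B
t=17: queue=[B,G,F] q_used=2 → run B
t=18: queue=[G,F] q_used=0 → run G
t=19: queue=[G,F] q_used=1 → run G
t=20: queue=[F] q_used=0 → run F
t=21: (idle)
t=22: (idle)
t=23: (idle)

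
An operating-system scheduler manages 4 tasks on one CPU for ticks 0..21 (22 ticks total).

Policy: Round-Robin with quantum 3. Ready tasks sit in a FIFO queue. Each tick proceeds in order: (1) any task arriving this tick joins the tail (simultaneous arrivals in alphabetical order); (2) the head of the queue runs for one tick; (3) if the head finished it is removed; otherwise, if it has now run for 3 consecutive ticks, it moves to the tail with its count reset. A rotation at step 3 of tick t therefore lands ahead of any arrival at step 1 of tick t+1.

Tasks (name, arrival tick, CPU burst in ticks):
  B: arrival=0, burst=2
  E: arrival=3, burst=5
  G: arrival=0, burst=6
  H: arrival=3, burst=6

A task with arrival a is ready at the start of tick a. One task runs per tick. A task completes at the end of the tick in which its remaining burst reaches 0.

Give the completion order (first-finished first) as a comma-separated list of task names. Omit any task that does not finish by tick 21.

t=0: queue=[B,G] q_used=0 → run B
t=1: queue=[B,G] q_used=1 → run B
t=2: queue=[G] q_used=0 → run G
t=3: queue=[G,E,H] q_used=1 → run G
t=4: queue=[G,E,H] q_used=2 → run G
t=5: queue=[E,H,G] q_used=0 → run E
t=6: queue=[E,H,G] q_used=1 → run E
t=7: queue=[E,H,G] q_used=2 → run E
t=8: queue=[H,G,E] q_used=0 → run H
t=9: queue=[H,G,E] q_used=1 → run H
t=10: queue=[H,G,E] q_used=2 → run H
t=11: queue=[G,E,H] q_used=0 → run G
t=12: queue=[G,E,H] q_used=1 → run G
t=13: queue=[G,E,H] q_used=2 → run G
t=14: queue=[E,H] q_used=0 → run E
t=15: queue=[E,H] q_used=1 → run E
t=16: queue=[H] q_used=0 → run H
t=17: queue=[H] q_used=1 → run H
t=18: queue=[H] q_used=2 → run H
t=19: (idle)
t=20: (idle)
t=21: (idle)

completion order = B, G, E, H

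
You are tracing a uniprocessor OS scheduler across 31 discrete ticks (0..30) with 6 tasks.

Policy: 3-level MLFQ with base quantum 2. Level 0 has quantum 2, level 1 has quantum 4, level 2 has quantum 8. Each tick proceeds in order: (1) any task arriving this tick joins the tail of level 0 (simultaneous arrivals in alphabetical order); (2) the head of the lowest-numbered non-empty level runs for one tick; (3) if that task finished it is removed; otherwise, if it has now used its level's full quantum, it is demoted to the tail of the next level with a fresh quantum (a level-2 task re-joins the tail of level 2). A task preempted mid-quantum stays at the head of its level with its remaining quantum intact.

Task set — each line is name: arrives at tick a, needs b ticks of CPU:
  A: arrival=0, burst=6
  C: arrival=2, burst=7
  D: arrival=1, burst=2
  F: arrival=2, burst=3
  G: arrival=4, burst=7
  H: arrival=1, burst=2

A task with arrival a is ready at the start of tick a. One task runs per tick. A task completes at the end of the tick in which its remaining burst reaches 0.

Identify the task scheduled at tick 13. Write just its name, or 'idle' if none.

running at tick 13 = A

t=0: L0/L1/L2 = A/-/- → run A
t=1: L0/L1/L2 = ADH/-/- → run A
t=2: L0/L1/L2 = DHCF/A/- → run D
t=3: L0/L1/L2 = DHCF/A/- → run D
t=4: L0/L1/L2 = HCFG/A/- → run H
t=5: L0/L1/L2 = HCFG/A/- → run H
t=6: L0/L1/L2 = CFG/A/- → run C
t=7: L0/L1/L2 = CFG/A/- → run C
t=8: L0/L1/L2 = FG/AC/- → run F
t=9: L0/L1/L2 = FG/AC/- → run F
t=10: L0/L1/L2 = G/ACF/- → run G
t=11: L0/L1/L2 = G/ACF/- → run G
t=12: L0/L1/L2 = -/ACFG/- → run A
t=13: L0/L1/L2 = -/ACFG/- → run A
t=14: L0/L1/L2 = -/ACFG/- → run A
t=15: L0/L1/L2 = -/ACFG/- → run A
t=16: L0/L1/L2 = -/CFG/- → run C
t=17: L0/L1/L2 = -/CFG/- → run C
t=18: L0/L1/L2 = -/CFG/- → run C
t=19: L0/L1/L2 = -/CFG/- → run C
t=20: L0/L1/L2 = -/FG/C → run F
t=21: L0/L1/L2 = -/G/C → run G
t=22: L0/L1/L2 = -/G/C → run G
t=23: L0/L1/L2 = -/G/C → run G
t=24: L0/L1/L2 = -/G/C → run G
t=25: L0/L1/L2 = -/-/CG → run C
t=26: L0/L1/L2 = -/-/G → run G
t=27: (idle)
t=28: (idle)
t=29: (idle)
t=30: (idle)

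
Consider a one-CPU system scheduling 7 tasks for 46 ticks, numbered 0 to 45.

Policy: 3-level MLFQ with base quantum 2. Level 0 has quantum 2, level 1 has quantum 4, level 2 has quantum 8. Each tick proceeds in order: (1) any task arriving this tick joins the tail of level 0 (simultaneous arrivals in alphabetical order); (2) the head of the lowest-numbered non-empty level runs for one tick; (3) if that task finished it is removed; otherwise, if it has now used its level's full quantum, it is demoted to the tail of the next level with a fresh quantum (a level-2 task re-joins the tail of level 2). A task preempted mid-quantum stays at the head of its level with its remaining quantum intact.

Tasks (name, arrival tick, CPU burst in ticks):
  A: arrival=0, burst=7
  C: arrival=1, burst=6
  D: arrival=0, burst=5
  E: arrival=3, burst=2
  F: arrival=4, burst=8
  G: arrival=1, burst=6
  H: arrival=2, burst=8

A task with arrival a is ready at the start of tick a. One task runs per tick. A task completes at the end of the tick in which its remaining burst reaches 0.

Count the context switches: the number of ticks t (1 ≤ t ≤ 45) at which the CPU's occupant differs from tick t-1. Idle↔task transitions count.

t=0: L0/L1/L2 = AD/-/- → run A
t=1: L0/L1/L2 = ADCG/-/- → run A
t=2: L0/L1/L2 = DCGH/A/- → run D
t=3: L0/L1/L2 = DCGHE/A/- → run D
t=4: L0/L1/L2 = CGHEF/AD/- → run C
t=5: L0/L1/L2 = CGHEF/AD/- → run C
t=6: L0/L1/L2 = GHEF/ADC/- → run G
t=7: L0/L1/L2 = GHEF/ADC/- → run G
t=8: L0/L1/L2 = HEF/ADCG/- → run H
t=9: L0/L1/L2 = HEF/ADCG/- → run H
t=10: L0/L1/L2 = EF/ADCGH/- → run E
t=11: L0/L1/L2 = EF/ADCGH/- → run E
t=12: L0/L1/L2 = F/ADCGH/- → run F
t=13: L0/L1/L2 = F/ADCGH/- → run F
t=14: L0/L1/L2 = -/ADCGHF/- → run A
t=15: L0/L1/L2 = -/ADCGHF/- → run A
t=16: L0/L1/L2 = -/ADCGHF/- → run A
t=17: L0/L1/L2 = -/ADCGHF/- → run A
t=18: L0/L1/L2 = -/DCGHF/A → run D
t=19: L0/L1/L2 = -/DCGHF/A → run D
t=20: L0/L1/L2 = -/DCGHF/A → run D
t=21: L0/L1/L2 = -/CGHF/A → run C
t=22: L0/L1/L2 = -/CGHF/A → run C
t=23: L0/L1/L2 = -/CGHF/A → run C
t=24: L0/L1/L2 = -/CGHF/A → run C
t=25: L0/L1/L2 = -/GHF/A → run G
t=26: L0/L1/L2 = -/GHF/A → run G
t=27: L0/L1/L2 = -/GHF/A → run G
t=28: L0/L1/L2 = -/GHF/A → run G
t=29: L0/L1/L2 = -/HF/A → run H
t=30: L0/L1/L2 = -/HF/A → run H
t=31: L0/L1/L2 = -/HF/A → run H
t=32: L0/L1/L2 = -/HF/A → run H
t=33: L0/L1/L2 = -/F/AH → run F
t=34: L0/L1/L2 = -/F/AH → run F
t=35: L0/L1/L2 = -/F/AH → run F
t=36: L0/L1/L2 = -/F/AH → run F
t=37: L0/L1/L2 = -/-/AHF → run A
t=38: L0/L1/L2 = -/-/HF → run H
t=39: L0/L1/L2 = -/-/HF → run H
t=40: L0/L1/L2 = -/-/F → run F
t=41: L0/L1/L2 = -/-/F → run F
t=42: (idle)
t=43: (idle)
t=44: (idle)
t=45: (idle)

context switches = 16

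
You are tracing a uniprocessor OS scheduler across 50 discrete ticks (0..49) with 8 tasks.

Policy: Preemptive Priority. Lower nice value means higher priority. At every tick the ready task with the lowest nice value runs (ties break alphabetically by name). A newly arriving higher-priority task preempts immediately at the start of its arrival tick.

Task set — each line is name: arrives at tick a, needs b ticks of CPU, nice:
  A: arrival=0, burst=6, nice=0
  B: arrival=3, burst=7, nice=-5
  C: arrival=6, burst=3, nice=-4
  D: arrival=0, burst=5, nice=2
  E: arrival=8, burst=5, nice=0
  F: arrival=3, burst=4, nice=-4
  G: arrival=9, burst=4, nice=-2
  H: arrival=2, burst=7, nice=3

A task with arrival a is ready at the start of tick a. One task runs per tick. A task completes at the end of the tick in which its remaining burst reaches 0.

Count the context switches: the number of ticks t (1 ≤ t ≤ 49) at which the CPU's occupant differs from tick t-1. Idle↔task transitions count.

context switches = 9

t=0: ready={A,D} → run A
t=1: ready={A,D} → run A
t=2: ready={A,D,H} → run A
t=3: ready={A,B,D,F,H} → run B
t=4: ready={A,B,D,F,H} → run B
t=5: ready={A,B,D,F,H} → run B
t=6: ready={A,B,C,D,F,H} → run B
t=7: ready={A,B,C,D,F,H} → run B
t=8: ready={A,B,C,D,E,F,H} → run B
t=9: ready={A,B,C,D,E,F,G,H} → run B
t=10: ready={A,C,D,E,F,G,H} → run C
t=11: ready={A,C,D,E,F,G,H} → run C
t=12: ready={A,C,D,E,F,G,H} → run C
t=13: ready={A,D,E,F,G,H} → run F
t=14: ready={A,D,E,F,G,H} → run F
t=15: ready={A,D,E,F,G,H} → run F
t=16: ready={A,D,E,F,G,H} → run F
t=17: ready={A,D,E,G,H} → run G
t=18: ready={A,D,E,G,H} → run G
t=19: ready={A,D,E,G,H} → run G
t=20: ready={A,D,E,G,H} → run G
t=21: ready={A,D,E,H} → run A
t=22: ready={A,D,E,H} → run A
t=23: ready={A,D,E,H} → run A
t=24: ready={D,E,H} → run E
t=25: ready={D,E,H} → run E
t=26: ready={D,E,H} → run E
t=27: ready={D,E,H} → run E
t=28: ready={D,E,H} → run E
t=29: ready={D,H} → run D
t=30: ready={D,H} → run D
t=31: ready={D,H} → run D
t=32: ready={D,H} → run D
t=33: ready={D,H} → run D
t=34: ready={H} → run H
t=35: ready={H} → run H
t=36: ready={H} → run H
t=37: ready={H} → run H
t=38: ready={H} → run H
t=39: ready={H} → run H
t=40: ready={H} → run H
t=41: (idle)
t=42: (idle)
t=43: (idle)
t=44: (idle)
t=45: (idle)
t=46: (idle)
t=47: (idle)
t=48: (idle)
t=49: (idle)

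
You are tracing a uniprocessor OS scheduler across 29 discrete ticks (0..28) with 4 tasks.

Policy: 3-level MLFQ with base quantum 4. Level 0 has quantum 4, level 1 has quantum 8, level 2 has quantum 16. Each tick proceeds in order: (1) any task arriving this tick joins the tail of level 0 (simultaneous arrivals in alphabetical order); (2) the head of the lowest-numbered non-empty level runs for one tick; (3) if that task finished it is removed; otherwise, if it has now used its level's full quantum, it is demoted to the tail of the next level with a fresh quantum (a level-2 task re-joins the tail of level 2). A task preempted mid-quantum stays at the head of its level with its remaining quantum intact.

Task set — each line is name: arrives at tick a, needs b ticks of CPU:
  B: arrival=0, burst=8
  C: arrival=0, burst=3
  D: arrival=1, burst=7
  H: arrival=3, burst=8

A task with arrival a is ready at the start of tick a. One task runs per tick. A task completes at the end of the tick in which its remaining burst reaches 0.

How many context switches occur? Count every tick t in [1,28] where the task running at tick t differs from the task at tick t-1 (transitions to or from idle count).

context switches = 7

t=0: L0/L1/L2 = BC/-/- → run B
t=1: L0/L1/L2 = BCD/-/- → run B
t=2: L0/L1/L2 = BCD/-/- → run B
t=3: L0/L1/L2 = BCDH/-/- → run B
t=4: L0/L1/L2 = CDH/B/- → run C
t=5: L0/L1/L2 = CDH/B/- → run C
t=6: L0/L1/L2 = CDH/B/- → run C
t=7: L0/L1/L2 = DH/B/- → run D
t=8: L0/L1/L2 = DH/B/- → run D
t=9: L0/L1/L2 = DH/B/- → run D
t=10: L0/L1/L2 = DH/B/- → run D
t=11: L0/L1/L2 = H/BD/- → run H
t=12: L0/L1/L2 = H/BD/- → run H
t=13: L0/L1/L2 = H/BD/- → run H
t=14: L0/L1/L2 = H/BD/- → run H
t=15: L0/L1/L2 = -/BDH/- → run B
t=16: L0/L1/L2 = -/BDH/- → run B
t=17: L0/L1/L2 = -/BDH/- → run B
t=18: L0/L1/L2 = -/BDH/- → run B
t=19: L0/L1/L2 = -/DH/- → run D
t=20: L0/L1/L2 = -/DH/- → run D
t=21: L0/L1/L2 = -/DH/- → run D
t=22: L0/L1/L2 = -/H/- → run H
t=23: L0/L1/L2 = -/H/- → run H
t=24: L0/L1/L2 = -/H/- → run H
t=25: L0/L1/L2 = -/H/- → run H
t=26: (idle)
t=27: (idle)
t=28: (idle)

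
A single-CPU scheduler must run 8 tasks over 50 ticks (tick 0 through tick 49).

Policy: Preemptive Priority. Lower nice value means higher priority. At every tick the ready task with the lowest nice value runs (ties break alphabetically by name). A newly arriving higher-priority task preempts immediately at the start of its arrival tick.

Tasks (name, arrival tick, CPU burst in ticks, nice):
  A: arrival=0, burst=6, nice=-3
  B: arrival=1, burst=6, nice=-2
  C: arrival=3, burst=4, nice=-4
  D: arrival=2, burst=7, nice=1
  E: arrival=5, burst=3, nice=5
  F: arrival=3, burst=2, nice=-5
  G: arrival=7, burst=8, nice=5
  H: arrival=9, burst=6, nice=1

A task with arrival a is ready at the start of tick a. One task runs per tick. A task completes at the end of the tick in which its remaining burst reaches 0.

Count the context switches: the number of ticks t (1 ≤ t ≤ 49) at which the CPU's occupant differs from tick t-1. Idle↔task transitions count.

t=0: ready={A} → run A
t=1: ready={A,B} → run A
t=2: ready={A,B,D} → run A
t=3: ready={A,B,C,D,F} → run F
t=4: ready={A,B,C,D,F} → run F
t=5: ready={A,B,C,D,E} → run C
t=6: ready={A,B,C,D,E} → run C
t=7: ready={A,B,C,D,E,G} → run C
t=8: ready={A,B,C,D,E,G} → run C
t=9: ready={A,B,D,E,G,H} → run A
t=10: ready={A,B,D,E,G,H} → run A
t=11: ready={A,B,D,E,G,H} → run A
t=12: ready={B,D,E,G,H} → run B
t=13: ready={B,D,E,G,H} → run B
t=14: ready={B,D,E,G,H} → run B
t=15: ready={B,D,E,G,H} → run B
t=16: ready={B,D,E,G,H} → run B
t=17: ready={B,D,E,G,H} → run B
t=18: ready={D,E,G,H} → run D
t=19: ready={D,E,G,H} → run D
t=20: ready={D,E,G,H} → run D
t=21: ready={D,E,G,H} → run D
t=22: ready={D,E,G,H} → run D
t=23: ready={D,E,G,H} → run D
t=24: ready={D,E,G,H} → run D
t=25: ready={E,G,H} → run H
t=26: ready={E,G,H} → run H
t=27: ready={E,G,H} → run H
t=28: ready={E,G,H} → run H
t=29: ready={E,G,H} → run H
t=30: ready={E,G,H} → run H
t=31: ready={E,G} → run E
t=32: ready={E,G} → run E
t=33: ready={E,G} → run E
t=34: ready={G} → run G
t=35: ready={G} → run G
t=36: ready={G} → run G
t=37: ready={G} → run G
t=38: ready={G} → run G
t=39: ready={G} → run G
t=40: ready={G} → run G
t=41: ready={G} → run G
t=42: (idle)
t=43: (idle)
t=44: (idle)
t=45: (idle)
t=46: (idle)
t=47: (idle)
t=48: (idle)
t=49: (idle)

context switches = 9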